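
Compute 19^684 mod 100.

Square-and-reduce mod 100: 19^1≡19, 19^2≡61, 19^4≡21, 19^8≡41, 19^16≡81, 19^32≡61, 19^64≡21, 19^128≡41, 19^256≡81, 19^512≡61.
684 = 4 + 8 + 32 + 128 + 512, so 19^684 ≡ 21·41·61·41·61 ≡ 21 (mod 100).

21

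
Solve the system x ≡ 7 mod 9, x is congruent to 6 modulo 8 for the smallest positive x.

x ≡ 6 (mod 8) gives x ∈ {6, 14, 22, 30, 38, 46, 54, 62, …}.
The first of these with x mod 9 = 7 is 70.

70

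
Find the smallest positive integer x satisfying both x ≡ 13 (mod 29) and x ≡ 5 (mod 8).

Since 8·11 ≡ 1 (mod 29), take x = 5 + 8·((13−5)·11 mod 29) = 5 + 8·1 = 13.
Check: 13 mod 29 = 13, 13 mod 8 = 5.

13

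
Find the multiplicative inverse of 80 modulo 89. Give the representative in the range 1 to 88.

79

80·79 = 6320 = 71·89 + 1, so 80⁻¹ ≡ 79 (mod 89).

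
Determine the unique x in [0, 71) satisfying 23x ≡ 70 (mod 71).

37

23⁻¹ ≡ 34 (mod 71) because 23·34 = 782 = 11·71 + 1.
Multiplying both sides by 34: x ≡ 34·70 = 2380 ≡ 37 (mod 71).
Check: 23·37 = 851 = 11·71 + 70.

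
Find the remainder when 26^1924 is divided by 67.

By repeated squaring mod 67: 26^1≡26, 26^2≡6, 26^4≡36, 26^8≡23, 26^16≡60, 26^32≡49, 26^64≡56, 26^128≡54, 26^256≡35, 26^512≡19, 26^1024≡26.
Since 1924 = 4 + 128 + 256 + 512 + 1024 in binary, 26^1924 ≡ 36·54·35·19·26 ≡ 4 (mod 67).

4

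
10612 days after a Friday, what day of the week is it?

Dividing 10612 by 7 gives quotient 1516 and remainder 0.
Friday + 0 days → Friday.

Friday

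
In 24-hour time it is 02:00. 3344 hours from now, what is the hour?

10

3344 − 139·24 = 8, so 3344 ≡ 8 (mod 24).
(2 + 8) mod 24 = 10.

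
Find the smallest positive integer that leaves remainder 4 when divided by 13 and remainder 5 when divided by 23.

x ≡ 4 (mod 13) gives x ∈ {4, 17, 30, 43, 56, 69, 82, 95, …}.
The first of these with x mod 23 = 5 is 212.

212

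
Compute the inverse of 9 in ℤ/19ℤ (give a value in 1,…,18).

17

19 = 2·9 + 1
9 = 9·1 + 0
Back-substituting gives 9·17 ≡ 1 (mod 19).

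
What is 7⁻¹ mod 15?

15 = 2·7 + 1
7 = 7·1 + 0
Back-substituting gives 7·13 ≡ 1 (mod 15).

13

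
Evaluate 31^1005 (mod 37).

By repeated squaring mod 37: 31^1≡31, 31^2≡36, 31^4≡1, 31^8≡1, 31^16≡1, 31^32≡1, 31^64≡1, 31^128≡1, 31^256≡1, 31^512≡1.
1005 = 1 + 4 + 8 + 32 + 64 + 128 + 256 + 512, so 31^1005 ≡ 31·1·1·1·1·1·1·1 ≡ 31 (mod 37).

31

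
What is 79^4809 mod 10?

9

Powers of 9 mod 10 repeat with period 2: 9, 1.
4809 leaves remainder 1 on division by 2, so 79^4809 ends in 9.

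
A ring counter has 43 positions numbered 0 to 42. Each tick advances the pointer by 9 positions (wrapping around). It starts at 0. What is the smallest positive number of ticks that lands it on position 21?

31

9⁻¹ ≡ 24 (mod 43) because 9·24 = 216 = 5·43 + 1.
So x ≡ 24·21 = 504 ≡ 31 (mod 43).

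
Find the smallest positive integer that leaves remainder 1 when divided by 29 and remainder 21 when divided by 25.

x ≡ 21 (mod 25) gives x ∈ {21, 46, 71, 96, 121, 146}.
The first of these with x mod 29 = 1 is 146.

146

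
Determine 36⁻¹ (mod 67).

54

67 = 1·36 + 31
36 = 1·31 + 5
31 = 6·5 + 1
5 = 5·1 + 0
Back-substituting gives 36·54 ≡ 1 (mod 67).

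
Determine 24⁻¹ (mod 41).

24·12 = 288 = 7·41 + 1, so 24⁻¹ ≡ 12 (mod 41).

12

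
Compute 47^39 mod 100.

83

By repeated squaring mod 100: 47^1≡47, 47^2≡9, 47^4≡81, 47^8≡61, 47^16≡21, 47^32≡41.
Since 39 = 1 + 2 + 4 + 32 in binary, 47^39 ≡ 47·9·81·41 ≡ 83 (mod 100).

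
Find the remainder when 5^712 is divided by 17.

16

Square-and-reduce mod 17: 5^1≡5, 5^2≡8, 5^4≡13, 5^8≡16, 5^16≡1, 5^32≡1, 5^64≡1, 5^128≡1, 5^256≡1, 5^512≡1.
712 = 8 + 64 + 128 + 512, so 5^712 ≡ 16·1·1·1 ≡ 16 (mod 17).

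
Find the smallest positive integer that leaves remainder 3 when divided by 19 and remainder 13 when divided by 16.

269

Since 16·6 ≡ 1 (mod 19), take x = 13 + 16·((3−13)·6 mod 19) = 13 + 16·16 = 269.
Check: 269 mod 19 = 3, 269 mod 16 = 13.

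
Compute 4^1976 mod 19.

Successive squares of 4 mod 19: 4^1≡4, 4^2≡16, 4^4≡9, 4^8≡5, 4^16≡6, 4^32≡17, 4^64≡4, 4^128≡16, 4^256≡9, 4^512≡5, 4^1024≡6.
1976 = 8 + 16 + 32 + 128 + 256 + 512 + 1024, so 4^1976 ≡ 5·6·17·16·9·5·6 ≡ 17 (mod 19).

17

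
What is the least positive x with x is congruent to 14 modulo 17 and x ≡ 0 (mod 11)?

99

x ≡ 0 (mod 11) gives x ∈ {0, 11, 22, 33, 44, 55, 66, 77, …}.
The first of these with x mod 17 = 14 is 99.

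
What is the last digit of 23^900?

Last digits of 3^n: 3, 9, 7, 1 (period 4).
900 leaves remainder 0 on division by 4, so 23^900 ends in 1.

1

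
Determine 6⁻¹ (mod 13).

13 = 2·6 + 1
6 = 6·1 + 0
Back-substituting gives 6·11 ≡ 1 (mod 13).

11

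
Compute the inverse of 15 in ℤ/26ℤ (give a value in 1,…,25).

7

15·7 = 105 = 4·26 + 1, so 15⁻¹ ≡ 7 (mod 26).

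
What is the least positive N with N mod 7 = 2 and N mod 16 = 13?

93

x ≡ 2 (mod 7) gives x ∈ {2, 9, 16, 23, 30, 37, 44, 51, …}.
The first of these with x mod 16 = 13 is 93.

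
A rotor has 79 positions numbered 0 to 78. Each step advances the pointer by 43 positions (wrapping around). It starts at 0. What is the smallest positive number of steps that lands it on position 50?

3

The inverse of 43 mod 79 is 68 (since 43·68 = 2924 ≡ 1).
Multiplying both sides by 68: x ≡ 68·50 = 3400 ≡ 3 (mod 79).
Check: 43·3 = 129 = 1·79 + 50.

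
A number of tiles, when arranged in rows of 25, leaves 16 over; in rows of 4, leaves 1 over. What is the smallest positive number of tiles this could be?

x ≡ 1 (mod 4) gives x ∈ {1, 5, 9, 13, 17, 21, 25, 29, …}.
The first of these with x mod 25 = 16 is 41.

41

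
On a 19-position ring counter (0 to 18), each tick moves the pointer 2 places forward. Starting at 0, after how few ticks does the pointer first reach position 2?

1

The inverse of 2 mod 19 is 10 (since 2·10 = 20 ≡ 1).
Multiplying both sides by 10: x ≡ 10·2 = 20 ≡ 1 (mod 19).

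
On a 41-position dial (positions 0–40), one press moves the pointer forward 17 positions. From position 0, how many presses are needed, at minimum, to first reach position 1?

41 = 2·17 + 7
17 = 2·7 + 3
7 = 2·3 + 1
3 = 3·1 + 0
Back-substituting gives 17·29 ≡ 1 (mod 41).

29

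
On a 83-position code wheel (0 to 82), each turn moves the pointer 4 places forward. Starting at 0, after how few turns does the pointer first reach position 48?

12

4⁻¹ ≡ 21 (mod 83) because 4·21 = 84 = 1·83 + 1.
Multiplying both sides by 21: x ≡ 21·48 = 1008 ≡ 12 (mod 83).
Check: 4·12 = 48 = 0·83 + 48.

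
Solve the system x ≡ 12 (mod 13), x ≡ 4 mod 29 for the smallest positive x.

207

x ≡ 12 (mod 13) gives x ∈ {12, 25, 38, 51, 64, 77, 90, 103, …}.
The first of these with x mod 29 = 4 is 207.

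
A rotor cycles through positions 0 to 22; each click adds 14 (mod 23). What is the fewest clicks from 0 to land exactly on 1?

14·5 = 70 = 3·23 + 1, so 14⁻¹ ≡ 5 (mod 23).

5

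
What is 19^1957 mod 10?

9

Last digits of 9^n: 9, 1 (period 2).
1957 leaves remainder 1 on division by 2, so 19^1957 ends in 9.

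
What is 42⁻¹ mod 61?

16

42·16 = 672 = 11·61 + 1, so 42⁻¹ ≡ 16 (mod 61).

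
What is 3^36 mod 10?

1

Powers of 3 mod 10 repeat with period 4: 3, 9, 7, 1.
36 mod 4 = 0, so the last digit matches 3^4 = 1.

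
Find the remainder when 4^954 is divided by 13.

By repeated squaring mod 13: 4^1≡4, 4^2≡3, 4^4≡9, 4^8≡3, 4^16≡9, 4^32≡3, 4^64≡9, 4^128≡3, 4^256≡9, 4^512≡3.
Since 954 = 2 + 8 + 16 + 32 + 128 + 256 + 512 in binary, 4^954 ≡ 3·3·9·3·3·9·3 ≡ 1 (mod 13).

1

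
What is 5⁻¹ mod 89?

18

5·18 = 90 = 1·89 + 1, so 5⁻¹ ≡ 18 (mod 89).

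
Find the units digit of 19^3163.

Last digits of 9^n: 9, 1 (period 2).
3163 leaves remainder 1 on division by 2, so 19^3163 ends in 9.

9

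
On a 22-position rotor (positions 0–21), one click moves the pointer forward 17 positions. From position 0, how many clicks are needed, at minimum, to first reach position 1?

17·13 = 221 = 10·22 + 1, so 17⁻¹ ≡ 13 (mod 22).

13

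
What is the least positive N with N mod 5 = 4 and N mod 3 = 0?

9

Since 3·2 ≡ 1 (mod 5), take x = 0 + 3·((4−0)·2 mod 5) = 0 + 3·3 = 9.
Check: 9 mod 5 = 4, 9 mod 3 = 0.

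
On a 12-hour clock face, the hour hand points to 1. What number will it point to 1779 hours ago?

10

1779 − 148·12 = 3, so 1779 ≡ 3 (mod 12).
1 − 3 → 10 on a 12-hour dial.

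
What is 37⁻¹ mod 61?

33

61 = 1·37 + 24
37 = 1·24 + 13
24 = 1·13 + 11
13 = 1·11 + 2
11 = 5·2 + 1
2 = 2·1 + 0
Back-substituting gives 37·33 ≡ 1 (mod 61).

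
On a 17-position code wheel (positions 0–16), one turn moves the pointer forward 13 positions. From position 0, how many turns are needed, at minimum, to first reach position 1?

13·4 = 52 = 3·17 + 1, so 13⁻¹ ≡ 4 (mod 17).

4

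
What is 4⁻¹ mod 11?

11 = 2·4 + 3
4 = 1·3 + 1
3 = 3·1 + 0
Back-substituting gives 4·3 ≡ 1 (mod 11).

3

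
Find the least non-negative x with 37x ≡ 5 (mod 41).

9

The inverse of 37 mod 41 is 10 (since 37·10 = 370 ≡ 1).
Multiplying both sides by 10: x ≡ 10·5 = 50 ≡ 9 (mod 41).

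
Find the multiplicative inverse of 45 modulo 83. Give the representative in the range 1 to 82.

24

83 = 1·45 + 38
45 = 1·38 + 7
38 = 5·7 + 3
7 = 2·3 + 1
3 = 3·1 + 0
Back-substituting gives 45·24 ≡ 1 (mod 83).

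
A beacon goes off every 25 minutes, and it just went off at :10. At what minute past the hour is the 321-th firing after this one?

55

321·25 = 8025.
8025 mod 60 = 45 (since 133·60 = 7980).
(10 + 45) mod 60 = 55.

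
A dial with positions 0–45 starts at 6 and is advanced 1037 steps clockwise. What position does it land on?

31

1037 − 22·46 = 25, so 1037 ≡ 25 (mod 46).
(6 + 25) mod 46 = 31.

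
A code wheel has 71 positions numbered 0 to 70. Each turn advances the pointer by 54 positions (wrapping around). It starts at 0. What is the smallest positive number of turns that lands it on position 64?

38

The inverse of 54 mod 71 is 25 (since 54·25 = 1350 ≡ 1).
So x ≡ 25·64 = 1600 ≡ 38 (mod 71).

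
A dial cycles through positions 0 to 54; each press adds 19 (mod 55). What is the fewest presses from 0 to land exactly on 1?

19·29 = 551 = 10·55 + 1, so 19⁻¹ ≡ 29 (mod 55).

29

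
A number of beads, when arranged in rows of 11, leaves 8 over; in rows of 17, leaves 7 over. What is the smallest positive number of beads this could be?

Since 17·2 ≡ 1 (mod 11), take x = 7 + 17·((8−7)·2 mod 11) = 7 + 17·2 = 41.
Check: 41 mod 11 = 8, 41 mod 17 = 7.

41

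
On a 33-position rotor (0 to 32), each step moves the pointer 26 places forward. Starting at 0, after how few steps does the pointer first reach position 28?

29

26⁻¹ ≡ 14 (mod 33) because 26·14 = 364 = 11·33 + 1.
So x ≡ 14·28 = 392 ≡ 29 (mod 33).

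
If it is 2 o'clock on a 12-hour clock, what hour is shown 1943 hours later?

1

1943 = 161·12 + 11, so 1943 mod 12 = 11.
2 + 11 → 1 on a 12-hour dial.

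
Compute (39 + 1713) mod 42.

30

1713 mod 42 = 33 (since 40·42 = 1680).
(39 + 33) mod 42 = 30.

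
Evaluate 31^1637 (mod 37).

31

By repeated squaring mod 37: 31^1≡31, 31^2≡36, 31^4≡1, 31^8≡1, 31^16≡1, 31^32≡1, 31^64≡1, 31^128≡1, 31^256≡1, 31^512≡1, 31^1024≡1.
Since 1637 = 1 + 4 + 32 + 64 + 512 + 1024 in binary, 31^1637 ≡ 31·1·1·1·1·1 ≡ 31 (mod 37).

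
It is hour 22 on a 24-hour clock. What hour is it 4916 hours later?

18

4916 − 204·24 = 20, so 4916 ≡ 20 (mod 24).
(22 + 20) mod 24 = 18.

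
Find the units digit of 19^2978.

1

Powers of 9 mod 10 repeat with period 2: 9, 1.
2978 leaves remainder 0 on division by 2, so 19^2978 ends in 1.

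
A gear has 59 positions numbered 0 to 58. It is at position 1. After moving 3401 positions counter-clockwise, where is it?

3401 mod 59 = 38 (since 57·59 = 3363).
(1 − 38) mod 59 = 22.

22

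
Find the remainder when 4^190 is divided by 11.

1

Successive squares of 4 mod 11: 4^1≡4, 4^2≡5, 4^4≡3, 4^8≡9, 4^16≡4, 4^32≡5, 4^64≡3, 4^128≡9.
190 = 2 + 4 + 8 + 16 + 32 + 128, so 4^190 ≡ 5·3·9·4·5·9 ≡ 1 (mod 11).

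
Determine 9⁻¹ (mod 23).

18

9·18 = 162 = 7·23 + 1, so 9⁻¹ ≡ 18 (mod 23).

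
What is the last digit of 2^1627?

Last digits of 2^n: 2, 4, 8, 6 (period 4).
1627 mod 4 = 3, so the last digit matches 2^3 = 8.

8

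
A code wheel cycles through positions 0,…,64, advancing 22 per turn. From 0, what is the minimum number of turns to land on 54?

32

The inverse of 22 mod 65 is 3 (since 22·3 = 66 ≡ 1).
Multiplying both sides by 3: x ≡ 3·54 = 162 ≡ 32 (mod 65).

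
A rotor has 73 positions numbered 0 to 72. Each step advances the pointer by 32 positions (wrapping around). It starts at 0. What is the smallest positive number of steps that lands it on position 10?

14

The inverse of 32 mod 73 is 16 (since 32·16 = 512 ≡ 1).
So x ≡ 16·10 = 160 ≡ 14 (mod 73).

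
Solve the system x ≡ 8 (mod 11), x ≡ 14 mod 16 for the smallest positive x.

30

x ≡ 8 (mod 11) gives x ∈ {8, 19, 30}.
The first of these with x mod 16 = 14 is 30.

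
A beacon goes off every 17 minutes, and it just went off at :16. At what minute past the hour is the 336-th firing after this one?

28

336·17 = 5712.
5712 = 95·60 + 12, so 5712 mod 60 = 12.
(16 + 12) mod 60 = 28.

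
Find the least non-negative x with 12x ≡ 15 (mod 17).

The inverse of 12 mod 17 is 10 (since 12·10 = 120 ≡ 1).
So x ≡ 10·15 = 150 ≡ 14 (mod 17).
Check: 12·14 = 168 = 9·17 + 15.

14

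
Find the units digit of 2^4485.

2

The units digit of 2^n cycles with period 4: 2, 4, 8, 6, …
4485 mod 4 = 1, so the last digit matches 2^1 = 2.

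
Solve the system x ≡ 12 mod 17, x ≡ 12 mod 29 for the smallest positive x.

x ≡ 12 (mod 17) gives x ∈ {12}.
The first of these with x mod 29 = 12 is 12.

12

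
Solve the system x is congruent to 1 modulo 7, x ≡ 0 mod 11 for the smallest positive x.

x ≡ 1 (mod 7) gives x ∈ {1, 8, 15, 22}.
The first of these with x mod 11 = 0 is 22.

22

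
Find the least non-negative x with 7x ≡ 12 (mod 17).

7⁻¹ ≡ 5 (mod 17) because 7·5 = 35 = 2·17 + 1.
So x ≡ 5·12 = 60 ≡ 9 (mod 17).
Check: 7·9 = 63 = 3·17 + 12.

9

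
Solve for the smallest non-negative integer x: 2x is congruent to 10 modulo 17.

5

2⁻¹ ≡ 9 (mod 17) because 2·9 = 18 = 1·17 + 1.
Multiplying both sides by 9: x ≡ 9·10 = 90 ≡ 5 (mod 17).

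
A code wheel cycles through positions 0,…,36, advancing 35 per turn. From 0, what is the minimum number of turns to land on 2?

35⁻¹ ≡ 18 (mod 37) because 35·18 = 630 = 17·37 + 1.
So x ≡ 18·2 = 36 ≡ 36 (mod 37).
Check: 35·36 = 1260 = 34·37 + 2.

36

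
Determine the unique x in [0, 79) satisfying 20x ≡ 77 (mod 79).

The inverse of 20 mod 79 is 4 (since 20·4 = 80 ≡ 1).
So x ≡ 4·77 = 308 ≡ 71 (mod 79).

71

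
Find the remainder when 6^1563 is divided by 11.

7

Square-and-reduce mod 11: 6^1≡6, 6^2≡3, 6^4≡9, 6^8≡4, 6^16≡5, 6^32≡3, 6^64≡9, 6^128≡4, 6^256≡5, 6^512≡3, 6^1024≡9.
1563 = 1 + 2 + 8 + 16 + 512 + 1024, so 6^1563 ≡ 6·3·4·5·3·9 ≡ 7 (mod 11).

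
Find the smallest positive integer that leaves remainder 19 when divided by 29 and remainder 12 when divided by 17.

Since 17·12 ≡ 1 (mod 29), take x = 12 + 17·((19−12)·12 mod 29) = 12 + 17·26 = 454.
Check: 454 mod 29 = 19, 454 mod 17 = 12.

454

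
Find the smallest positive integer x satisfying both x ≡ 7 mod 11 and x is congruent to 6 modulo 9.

x ≡ 6 (mod 9) gives x ∈ {6, 15, 24, 33, 42, 51}.
The first of these with x mod 11 = 7 is 51.

51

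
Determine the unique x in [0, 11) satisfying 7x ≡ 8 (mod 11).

9

7⁻¹ ≡ 8 (mod 11) because 7·8 = 56 = 5·11 + 1.
Multiplying both sides by 8: x ≡ 8·8 = 64 ≡ 9 (mod 11).
Check: 7·9 = 63 = 5·11 + 8.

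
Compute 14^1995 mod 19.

12

Square-and-reduce mod 19: 14^1≡14, 14^2≡6, 14^4≡17, 14^8≡4, 14^16≡16, 14^32≡9, 14^64≡5, 14^128≡6, 14^256≡17, 14^512≡4, 14^1024≡16.
1995 = 1 + 2 + 8 + 64 + 128 + 256 + 512 + 1024, so 14^1995 ≡ 14·6·4·5·6·17·4·16 ≡ 12 (mod 19).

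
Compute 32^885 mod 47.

42

Successive squares of 32 mod 47: 32^1≡32, 32^2≡37, 32^4≡6, 32^8≡36, 32^16≡27, 32^32≡24, 32^64≡12, 32^128≡3, 32^256≡9, 32^512≡34.
885 = 1 + 4 + 16 + 32 + 64 + 256 + 512, so 32^885 ≡ 32·6·27·24·12·9·34 ≡ 42 (mod 47).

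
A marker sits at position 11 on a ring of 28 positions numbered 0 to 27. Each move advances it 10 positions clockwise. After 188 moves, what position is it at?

188·10 = 1880.
1880 mod 28 = 4 (since 67·28 = 1876).
(11 + 4) mod 28 = 15.

15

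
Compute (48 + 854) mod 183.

854 = 4·183 + 122, so 854 mod 183 = 122.
(48 + 122) mod 183 = 170.

170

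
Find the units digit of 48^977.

Last digits of 8^n: 8, 4, 2, 6 (period 4).
977 mod 4 = 1, so the last digit matches 8^1 = 8.

8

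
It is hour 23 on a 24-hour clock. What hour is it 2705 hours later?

16

2705 − 112·24 = 17, so 2705 ≡ 17 (mod 24).
(23 + 17) mod 24 = 16.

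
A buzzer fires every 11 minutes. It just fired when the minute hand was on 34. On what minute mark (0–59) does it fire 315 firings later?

315·11 = 3465.
Dividing 3465 by 60 gives quotient 57 and remainder 45.
(34 + 45) mod 60 = 19.

19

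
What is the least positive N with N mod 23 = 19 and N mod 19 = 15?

x ≡ 15 (mod 19) gives x ∈ {15, 34, 53, 72, 91, 110, 129, 148, …}.
The first of these with x mod 23 = 19 is 433.

433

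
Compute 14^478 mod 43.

By repeated squaring mod 43: 14^1≡14, 14^2≡24, 14^4≡17, 14^8≡31, 14^16≡15, 14^32≡10, 14^64≡14, 14^128≡24, 14^256≡17.
478 = 2 + 4 + 8 + 16 + 64 + 128 + 256, so 14^478 ≡ 24·17·31·15·14·24·17 ≡ 15 (mod 43).

15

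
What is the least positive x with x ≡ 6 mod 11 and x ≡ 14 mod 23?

83

x ≡ 6 (mod 11) gives x ∈ {6, 17, 28, 39, 50, 61, 72, 83}.
The first of these with x mod 23 = 14 is 83.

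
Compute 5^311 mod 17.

10

Square-and-reduce mod 17: 5^1≡5, 5^2≡8, 5^4≡13, 5^8≡16, 5^16≡1, 5^32≡1, 5^64≡1, 5^128≡1, 5^256≡1.
311 = 1 + 2 + 4 + 16 + 32 + 256, so 5^311 ≡ 5·8·13·1·1·1 ≡ 10 (mod 17).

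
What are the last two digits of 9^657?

69

By repeated squaring mod 100: 9^1≡9, 9^2≡81, 9^4≡61, 9^8≡21, 9^16≡41, 9^32≡81, 9^64≡61, 9^128≡21, 9^256≡41, 9^512≡81.
657 = 1 + 16 + 128 + 512, so 9^657 ≡ 9·41·21·81 ≡ 69 (mod 100).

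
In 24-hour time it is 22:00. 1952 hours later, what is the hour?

6

Dividing 1952 by 24 gives quotient 81 and remainder 8.
(22 + 8) mod 24 = 6.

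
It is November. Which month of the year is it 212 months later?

July

212 − 17·12 = 8, so 212 ≡ 8 (mod 12).
November + 8 months → July.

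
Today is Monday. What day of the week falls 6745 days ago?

Thursday

6745 mod 7 = 4 (since 963·7 = 6741).
Monday − 4 days → Thursday.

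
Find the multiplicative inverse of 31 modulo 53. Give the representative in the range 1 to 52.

12

31·12 = 372 = 7·53 + 1, so 31⁻¹ ≡ 12 (mod 53).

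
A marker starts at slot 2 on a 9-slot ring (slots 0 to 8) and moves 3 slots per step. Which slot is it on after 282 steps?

282·3 = 846.
846 mod 9 = 0 (since 94·9 = 846).
(2 + 0) mod 9 = 2.

2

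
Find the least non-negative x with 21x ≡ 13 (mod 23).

21⁻¹ ≡ 11 (mod 23) because 21·11 = 231 = 10·23 + 1.
So x ≡ 11·13 = 143 ≡ 5 (mod 23).

5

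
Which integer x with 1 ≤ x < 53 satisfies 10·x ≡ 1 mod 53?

10·16 = 160 = 3·53 + 1, so 10⁻¹ ≡ 16 (mod 53).

16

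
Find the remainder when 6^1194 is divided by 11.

By repeated squaring mod 11: 6^1≡6, 6^2≡3, 6^4≡9, 6^8≡4, 6^16≡5, 6^32≡3, 6^64≡9, 6^128≡4, 6^256≡5, 6^512≡3, 6^1024≡9.
1194 = 2 + 8 + 32 + 128 + 1024, so 6^1194 ≡ 3·4·3·4·9 ≡ 9 (mod 11).

9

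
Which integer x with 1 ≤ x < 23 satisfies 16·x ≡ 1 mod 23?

23 = 1·16 + 7
16 = 2·7 + 2
7 = 3·2 + 1
2 = 2·1 + 0
Back-substituting gives 16·13 ≡ 1 (mod 23).

13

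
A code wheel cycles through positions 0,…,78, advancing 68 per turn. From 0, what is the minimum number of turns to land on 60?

52

The inverse of 68 mod 79 is 43 (since 68·43 = 2924 ≡ 1).
So x ≡ 43·60 = 2580 ≡ 52 (mod 79).
Check: 68·52 = 3536 = 44·79 + 60.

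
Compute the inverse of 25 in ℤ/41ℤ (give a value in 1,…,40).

23

41 = 1·25 + 16
25 = 1·16 + 9
16 = 1·9 + 7
9 = 1·7 + 2
7 = 3·2 + 1
2 = 2·1 + 0
Back-substituting gives 25·23 ≡ 1 (mod 41).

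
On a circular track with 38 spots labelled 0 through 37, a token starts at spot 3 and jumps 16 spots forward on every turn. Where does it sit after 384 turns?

384·16 = 6144.
6144 − 161·38 = 26, so 6144 ≡ 26 (mod 38).
(3 + 26) mod 38 = 29.

29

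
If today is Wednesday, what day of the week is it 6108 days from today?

Dividing 6108 by 7 gives quotient 872 and remainder 4.
Wednesday + 4 days → Sunday.

Sunday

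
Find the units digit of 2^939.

Last digits of 2^n: 2, 4, 8, 6 (period 4).
939 leaves remainder 3 on division by 4, so 2^939 ends in 8.

8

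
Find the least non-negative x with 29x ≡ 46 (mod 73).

62

The inverse of 29 mod 73 is 68 (since 29·68 = 1972 ≡ 1).
Multiplying both sides by 68: x ≡ 68·46 = 3128 ≡ 62 (mod 73).
Check: 29·62 = 1798 = 24·73 + 46.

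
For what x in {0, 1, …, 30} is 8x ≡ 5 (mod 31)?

20

The inverse of 8 mod 31 is 4 (since 8·4 = 32 ≡ 1).
Multiplying both sides by 4: x ≡ 4·5 = 20 ≡ 20 (mod 31).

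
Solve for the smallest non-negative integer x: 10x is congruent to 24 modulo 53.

13

The inverse of 10 mod 53 is 16 (since 10·16 = 160 ≡ 1).
So x ≡ 16·24 = 384 ≡ 13 (mod 53).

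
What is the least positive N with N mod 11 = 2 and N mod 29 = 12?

244

x ≡ 2 (mod 11) gives x ∈ {2, 13, 24, 35, 46, 57, 68, 79, …}.
The first of these with x mod 29 = 12 is 244.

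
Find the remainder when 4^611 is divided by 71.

By repeated squaring mod 71: 4^1≡4, 4^2≡16, 4^4≡43, 4^8≡3, 4^16≡9, 4^32≡10, 4^64≡29, 4^128≡60, 4^256≡50, 4^512≡15.
Since 611 = 1 + 2 + 32 + 64 + 512 in binary, 4^611 ≡ 4·16·10·29·15 ≡ 9 (mod 71).

9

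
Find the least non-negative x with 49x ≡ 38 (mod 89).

48

The inverse of 49 mod 89 is 20 (since 49·20 = 980 ≡ 1).
Multiplying both sides by 20: x ≡ 20·38 = 760 ≡ 48 (mod 89).
Check: 49·48 = 2352 = 26·89 + 38.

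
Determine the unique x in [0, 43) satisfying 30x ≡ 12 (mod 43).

The inverse of 30 mod 43 is 33 (since 30·33 = 990 ≡ 1).
So x ≡ 33·12 = 396 ≡ 9 (mod 43).
Check: 30·9 = 270 = 6·43 + 12.

9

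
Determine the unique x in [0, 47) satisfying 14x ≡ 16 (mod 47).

14⁻¹ ≡ 37 (mod 47) because 14·37 = 518 = 11·47 + 1.
Multiplying both sides by 37: x ≡ 37·16 = 592 ≡ 28 (mod 47).

28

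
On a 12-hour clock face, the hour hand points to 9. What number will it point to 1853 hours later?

2

1853 = 154·12 + 5, so 1853 mod 12 = 5.
9 + 5 → 2 on a 12-hour dial.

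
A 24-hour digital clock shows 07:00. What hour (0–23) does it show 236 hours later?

3

Dividing 236 by 24 gives quotient 9 and remainder 20.
(7 + 20) mod 24 = 3.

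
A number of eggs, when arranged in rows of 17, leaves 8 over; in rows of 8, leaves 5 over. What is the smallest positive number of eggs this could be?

Since 8·15 ≡ 1 (mod 17), take x = 5 + 8·((8−5)·15 mod 17) = 5 + 8·11 = 93.
Check: 93 mod 17 = 8, 93 mod 8 = 5.

93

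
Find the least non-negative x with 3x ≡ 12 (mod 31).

4

3⁻¹ ≡ 21 (mod 31) because 3·21 = 63 = 2·31 + 1.
Multiplying both sides by 21: x ≡ 21·12 = 252 ≡ 4 (mod 31).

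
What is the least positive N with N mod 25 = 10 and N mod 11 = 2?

Since 11·16 ≡ 1 (mod 25), take x = 2 + 11·((10−2)·16 mod 25) = 2 + 11·3 = 35.
Check: 35 mod 25 = 10, 35 mod 11 = 2.

35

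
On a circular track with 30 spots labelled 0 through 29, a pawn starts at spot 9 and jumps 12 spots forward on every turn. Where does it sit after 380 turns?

9

380·12 = 4560.
Dividing 4560 by 30 gives quotient 152 and remainder 0.
(9 + 0) mod 30 = 9.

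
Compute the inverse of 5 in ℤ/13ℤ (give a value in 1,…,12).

5·8 = 40 = 3·13 + 1, so 5⁻¹ ≡ 8 (mod 13).

8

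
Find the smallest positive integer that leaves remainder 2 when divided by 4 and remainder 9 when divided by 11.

Since 11·3 ≡ 1 (mod 4), take x = 9 + 11·((2−9)·3 mod 4) = 9 + 11·3 = 42.
Check: 42 mod 4 = 2, 42 mod 11 = 9.

42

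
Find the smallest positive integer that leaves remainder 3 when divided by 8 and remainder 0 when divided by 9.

27

x ≡ 3 (mod 8) gives x ∈ {3, 11, 19, 27}.
The first of these with x mod 9 = 0 is 27.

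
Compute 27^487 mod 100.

3

Successive squares of 27 mod 100: 27^1≡27, 27^2≡29, 27^4≡41, 27^8≡81, 27^16≡61, 27^32≡21, 27^64≡41, 27^128≡81, 27^256≡61.
487 = 1 + 2 + 4 + 32 + 64 + 128 + 256, so 27^487 ≡ 27·29·41·21·41·81·61 ≡ 3 (mod 100).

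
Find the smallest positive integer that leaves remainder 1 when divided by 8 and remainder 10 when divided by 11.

65

Since 11·3 ≡ 1 (mod 8), take x = 10 + 11·((1−10)·3 mod 8) = 10 + 11·5 = 65.
Check: 65 mod 8 = 1, 65 mod 11 = 10.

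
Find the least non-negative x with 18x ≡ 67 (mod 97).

18⁻¹ ≡ 27 (mod 97) because 18·27 = 486 = 5·97 + 1.
Multiplying both sides by 27: x ≡ 27·67 = 1809 ≡ 63 (mod 97).

63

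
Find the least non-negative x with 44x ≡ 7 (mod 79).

44⁻¹ ≡ 9 (mod 79) because 44·9 = 396 = 5·79 + 1.
So x ≡ 9·7 = 63 ≡ 63 (mod 79).
Check: 44·63 = 2772 = 35·79 + 7.

63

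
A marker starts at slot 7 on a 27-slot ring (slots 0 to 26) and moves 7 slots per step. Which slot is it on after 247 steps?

247·7 = 1729.
1729 = 64·27 + 1, so 1729 mod 27 = 1.
(7 + 1) mod 27 = 8.

8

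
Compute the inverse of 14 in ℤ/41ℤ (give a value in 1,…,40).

3

41 = 2·14 + 13
14 = 1·13 + 1
13 = 13·1 + 0
Back-substituting gives 14·3 ≡ 1 (mod 41).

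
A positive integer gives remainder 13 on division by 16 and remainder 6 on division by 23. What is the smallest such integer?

29

x ≡ 13 (mod 16) gives x ∈ {13, 29}.
The first of these with x mod 23 = 6 is 29.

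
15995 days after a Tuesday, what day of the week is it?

15995 = 2285·7 + 0, so 15995 mod 7 = 0.
Tuesday + 0 days → Tuesday.

Tuesday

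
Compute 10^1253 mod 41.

By repeated squaring mod 41: 10^1≡10, 10^2≡18, 10^4≡37, 10^8≡16, 10^16≡10, 10^32≡18, 10^64≡37, 10^128≡16, 10^256≡10, 10^512≡18, 10^1024≡37.
Since 1253 = 1 + 4 + 32 + 64 + 128 + 1024 in binary, 10^1253 ≡ 10·37·18·37·16·37 ≡ 16 (mod 41).

16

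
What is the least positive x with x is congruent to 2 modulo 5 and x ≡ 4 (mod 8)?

x ≡ 2 (mod 5) gives x ∈ {2, 7, 12}.
The first of these with x mod 8 = 4 is 12.

12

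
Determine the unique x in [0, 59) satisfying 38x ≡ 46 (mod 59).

38⁻¹ ≡ 14 (mod 59) because 38·14 = 532 = 9·59 + 1.
Multiplying both sides by 14: x ≡ 14·46 = 644 ≡ 54 (mod 59).
Check: 38·54 = 2052 = 34·59 + 46.

54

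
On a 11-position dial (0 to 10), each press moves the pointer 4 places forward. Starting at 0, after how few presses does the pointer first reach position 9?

5

4⁻¹ ≡ 3 (mod 11) because 4·3 = 12 = 1·11 + 1.
Multiplying both sides by 3: x ≡ 3·9 = 27 ≡ 5 (mod 11).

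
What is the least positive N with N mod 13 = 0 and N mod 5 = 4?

39

x ≡ 4 (mod 5) gives x ∈ {4, 9, 14, 19, 24, 29, 34, 39}.
The first of these with x mod 13 = 0 is 39.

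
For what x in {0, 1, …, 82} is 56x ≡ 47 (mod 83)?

The inverse of 56 mod 83 is 43 (since 56·43 = 2408 ≡ 1).
Multiplying both sides by 43: x ≡ 43·47 = 2021 ≡ 29 (mod 83).
Check: 56·29 = 1624 = 19·83 + 47.

29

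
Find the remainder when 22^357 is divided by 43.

42

By repeated squaring mod 43: 22^1≡22, 22^2≡11, 22^4≡35, 22^8≡21, 22^16≡11, 22^32≡35, 22^64≡21, 22^128≡11, 22^256≡35.
357 = 1 + 4 + 32 + 64 + 256, so 22^357 ≡ 22·35·35·21·35 ≡ 42 (mod 43).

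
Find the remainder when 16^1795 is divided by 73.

By repeated squaring mod 73: 16^1≡16, 16^2≡37, 16^4≡55, 16^8≡32, 16^16≡2, 16^32≡4, 16^64≡16, 16^128≡37, 16^256≡55, 16^512≡32, 16^1024≡2.
1795 = 1 + 2 + 256 + 512 + 1024, so 16^1795 ≡ 16·37·55·32·2 ≡ 55 (mod 73).

55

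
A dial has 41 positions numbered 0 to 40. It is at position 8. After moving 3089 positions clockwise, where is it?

3089 = 75·41 + 14, so 3089 mod 41 = 14.
(8 + 14) mod 41 = 22.

22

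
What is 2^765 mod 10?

2

The units digit of 2^n cycles with period 4: 2, 4, 8, 6, …
765 mod 4 = 1, so the last digit matches 2^1 = 2.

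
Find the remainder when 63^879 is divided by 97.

By repeated squaring mod 97: 63^1≡63, 63^2≡89, 63^4≡64, 63^8≡22, 63^16≡96, 63^32≡1, 63^64≡1, 63^128≡1, 63^256≡1, 63^512≡1.
Since 879 = 1 + 2 + 4 + 8 + 32 + 64 + 256 + 512 in binary, 63^879 ≡ 63·89·64·22·1·1·1·1 ≡ 20 (mod 97).

20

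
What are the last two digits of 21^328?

Square-and-reduce mod 100: 21^1≡21, 21^2≡41, 21^4≡81, 21^8≡61, 21^16≡21, 21^32≡41, 21^64≡81, 21^128≡61, 21^256≡21.
328 = 8 + 64 + 256, so 21^328 ≡ 61·81·21 ≡ 61 (mod 100).

61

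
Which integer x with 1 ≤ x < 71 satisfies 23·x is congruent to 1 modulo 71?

34

23·34 = 782 = 11·71 + 1, so 23⁻¹ ≡ 34 (mod 71).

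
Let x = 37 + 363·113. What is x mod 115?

1

363·113 = 41019.
41019 = 356·115 + 79, so 41019 mod 115 = 79.
(37 + 79) mod 115 = 1.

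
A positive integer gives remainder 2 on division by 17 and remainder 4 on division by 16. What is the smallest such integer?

36

x ≡ 4 (mod 16) gives x ∈ {4, 20, 36}.
The first of these with x mod 17 = 2 is 36.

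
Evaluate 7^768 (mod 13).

1

Square-and-reduce mod 13: 7^1≡7, 7^2≡10, 7^4≡9, 7^8≡3, 7^16≡9, 7^32≡3, 7^64≡9, 7^128≡3, 7^256≡9, 7^512≡3.
768 = 256 + 512, so 7^768 ≡ 9·3 ≡ 1 (mod 13).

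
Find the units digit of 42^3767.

8

Powers of 2 mod 10 repeat with period 4: 2, 4, 8, 6.
3767 mod 4 = 3, so the last digit matches 2^3 = 8.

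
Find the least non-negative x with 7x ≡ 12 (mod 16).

The inverse of 7 mod 16 is 7 (since 7·7 = 49 ≡ 1).
So x ≡ 7·12 = 84 ≡ 4 (mod 16).

4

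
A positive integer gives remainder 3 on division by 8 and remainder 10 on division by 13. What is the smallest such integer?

75

x ≡ 3 (mod 8) gives x ∈ {3, 11, 19, 27, 35, 43, 51, 59, …}.
The first of these with x mod 13 = 10 is 75.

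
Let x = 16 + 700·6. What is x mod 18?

4

700·6 = 4200.
4200 mod 18 = 6 (since 233·18 = 4194).
(16 + 6) mod 18 = 4.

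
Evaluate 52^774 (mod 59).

25

Successive squares of 52 mod 59: 52^1≡52, 52^2≡49, 52^4≡41, 52^8≡29, 52^16≡15, 52^32≡48, 52^64≡3, 52^128≡9, 52^256≡22, 52^512≡12.
Since 774 = 2 + 4 + 256 + 512 in binary, 52^774 ≡ 49·41·22·12 ≡ 25 (mod 59).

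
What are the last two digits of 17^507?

73

Successive squares of 17 mod 100: 17^1≡17, 17^2≡89, 17^4≡21, 17^8≡41, 17^16≡81, 17^32≡61, 17^64≡21, 17^128≡41, 17^256≡81.
Since 507 = 1 + 2 + 8 + 16 + 32 + 64 + 128 + 256 in binary, 17^507 ≡ 17·89·41·81·61·21·41·81 ≡ 73 (mod 100).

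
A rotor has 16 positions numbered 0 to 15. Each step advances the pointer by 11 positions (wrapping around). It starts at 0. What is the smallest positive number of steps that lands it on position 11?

1

The inverse of 11 mod 16 is 3 (since 11·3 = 33 ≡ 1).
So x ≡ 3·11 = 33 ≡ 1 (mod 16).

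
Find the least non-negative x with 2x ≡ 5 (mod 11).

8

2⁻¹ ≡ 6 (mod 11) because 2·6 = 12 = 1·11 + 1.
So x ≡ 6·5 = 30 ≡ 8 (mod 11).
Check: 2·8 = 16 = 1·11 + 5.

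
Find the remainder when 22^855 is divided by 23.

22

Square-and-reduce mod 23: 22^1≡22, 22^2≡1, 22^4≡1, 22^8≡1, 22^16≡1, 22^32≡1, 22^64≡1, 22^128≡1, 22^256≡1, 22^512≡1.
855 = 1 + 2 + 4 + 16 + 64 + 256 + 512, so 22^855 ≡ 22·1·1·1·1·1·1 ≡ 22 (mod 23).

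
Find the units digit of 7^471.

Last digits of 7^n: 7, 9, 3, 1 (period 4).
471 mod 4 = 3, so the last digit matches 7^3 = 3.

3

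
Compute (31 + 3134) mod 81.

Dividing 3134 by 81 gives quotient 38 and remainder 56.
(31 + 56) mod 81 = 6.

6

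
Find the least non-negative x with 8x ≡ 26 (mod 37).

31

The inverse of 8 mod 37 is 14 (since 8·14 = 112 ≡ 1).
So x ≡ 14·26 = 364 ≡ 31 (mod 37).
Check: 8·31 = 248 = 6·37 + 26.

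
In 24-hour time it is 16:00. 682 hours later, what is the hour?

682 mod 24 = 10 (since 28·24 = 672).
(16 + 10) mod 24 = 2.

2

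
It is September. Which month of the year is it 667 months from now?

April

667 mod 12 = 7 (since 55·12 = 660).
September + 7 months → April.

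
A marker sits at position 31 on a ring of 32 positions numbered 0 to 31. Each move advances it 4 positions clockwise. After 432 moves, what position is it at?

31

432·4 = 1728.
1728 = 54·32 + 0, so 1728 mod 32 = 0.
(31 + 0) mod 32 = 31.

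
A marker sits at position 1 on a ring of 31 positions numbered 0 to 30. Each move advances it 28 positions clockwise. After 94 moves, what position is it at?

29

94·28 = 2632.
2632 − 84·31 = 28, so 2632 ≡ 28 (mod 31).
(1 + 28) mod 31 = 29.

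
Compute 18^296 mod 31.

28

Successive squares of 18 mod 31: 18^1≡18, 18^2≡14, 18^4≡10, 18^8≡7, 18^16≡18, 18^32≡14, 18^64≡10, 18^128≡7, 18^256≡18.
296 = 8 + 32 + 256, so 18^296 ≡ 7·14·18 ≡ 28 (mod 31).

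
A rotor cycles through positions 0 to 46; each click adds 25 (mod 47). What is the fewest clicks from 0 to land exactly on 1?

25·32 = 800 = 17·47 + 1, so 25⁻¹ ≡ 32 (mod 47).

32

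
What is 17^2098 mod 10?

Last digits of 7^n: 7, 9, 3, 1 (period 4).
2098 mod 4 = 2, so the last digit matches 7^2 = 9.

9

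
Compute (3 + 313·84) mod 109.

313·84 = 26292.
Dividing 26292 by 109 gives quotient 241 and remainder 23.
(3 + 23) mod 109 = 26.

26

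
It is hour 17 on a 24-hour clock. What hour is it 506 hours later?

506 − 21·24 = 2, so 506 ≡ 2 (mod 24).
(17 + 2) mod 24 = 19.

19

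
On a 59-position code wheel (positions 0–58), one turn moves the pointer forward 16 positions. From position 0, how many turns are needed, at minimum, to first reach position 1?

48

16·48 = 768 = 13·59 + 1, so 16⁻¹ ≡ 48 (mod 59).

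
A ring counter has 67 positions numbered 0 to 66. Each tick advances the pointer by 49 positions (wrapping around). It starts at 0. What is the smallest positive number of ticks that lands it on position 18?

66

49⁻¹ ≡ 26 (mod 67) because 49·26 = 1274 = 19·67 + 1.
Multiplying both sides by 26: x ≡ 26·18 = 468 ≡ 66 (mod 67).
Check: 49·66 = 3234 = 48·67 + 18.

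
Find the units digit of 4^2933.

4

Last digits of 4^n: 4, 6 (period 2).
2933 leaves remainder 1 on division by 2, so 4^2933 ends in 4.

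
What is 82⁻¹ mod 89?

38

82·38 = 3116 = 35·89 + 1, so 82⁻¹ ≡ 38 (mod 89).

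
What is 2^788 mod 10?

6

The units digit of 2^n cycles with period 4: 2, 4, 8, 6, …
788 mod 4 = 0, so the last digit matches 2^4 = 6.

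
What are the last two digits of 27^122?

Successive squares of 27 mod 100: 27^1≡27, 27^2≡29, 27^4≡41, 27^8≡81, 27^16≡61, 27^32≡21, 27^64≡41.
Since 122 = 2 + 8 + 16 + 32 + 64 in binary, 27^122 ≡ 29·81·61·21·41 ≡ 29 (mod 100).

29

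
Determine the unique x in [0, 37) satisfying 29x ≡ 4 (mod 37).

The inverse of 29 mod 37 is 23 (since 29·23 = 667 ≡ 1).
Multiplying both sides by 23: x ≡ 23·4 = 92 ≡ 18 (mod 37).

18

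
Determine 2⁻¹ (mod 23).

23 = 11·2 + 1
2 = 2·1 + 0
Back-substituting gives 2·12 ≡ 1 (mod 23).

12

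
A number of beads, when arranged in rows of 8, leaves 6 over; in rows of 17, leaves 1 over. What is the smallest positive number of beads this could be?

86

Since 17·1 ≡ 1 (mod 8), take x = 1 + 17·((6−1)·1 mod 8) = 1 + 17·5 = 86.
Check: 86 mod 8 = 6, 86 mod 17 = 1.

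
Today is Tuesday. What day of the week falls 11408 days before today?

11408 = 1629·7 + 5, so 11408 mod 7 = 5.
Tuesday − 5 days → Thursday.

Thursday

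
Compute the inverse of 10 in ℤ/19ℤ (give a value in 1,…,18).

19 = 1·10 + 9
10 = 1·9 + 1
9 = 9·1 + 0
Back-substituting gives 10·2 ≡ 1 (mod 19).

2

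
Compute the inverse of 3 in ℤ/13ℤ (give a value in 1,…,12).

3·9 = 27 = 2·13 + 1, so 3⁻¹ ≡ 9 (mod 13).

9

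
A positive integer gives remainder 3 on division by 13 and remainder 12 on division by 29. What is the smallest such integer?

302

Since 29·9 ≡ 1 (mod 13), take x = 12 + 29·((3−12)·9 mod 13) = 12 + 29·10 = 302.
Check: 302 mod 13 = 3, 302 mod 29 = 12.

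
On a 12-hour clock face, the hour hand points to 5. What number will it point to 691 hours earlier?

10

691 = 57·12 + 7, so 691 mod 12 = 7.
5 − 7 → 10 on a 12-hour dial.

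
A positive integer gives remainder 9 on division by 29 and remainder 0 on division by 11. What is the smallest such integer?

x ≡ 0 (mod 11) gives x ∈ {0, 11, 22, 33, 44, 55, 66, 77, …}.
The first of these with x mod 29 = 9 is 154.

154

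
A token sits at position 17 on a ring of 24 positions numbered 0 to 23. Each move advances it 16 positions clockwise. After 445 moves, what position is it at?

9

445·16 = 7120.
7120 mod 24 = 16 (since 296·24 = 7104).
(17 + 16) mod 24 = 9.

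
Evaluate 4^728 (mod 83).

Square-and-reduce mod 83: 4^1≡4, 4^2≡16, 4^4≡7, 4^8≡49, 4^16≡77, 4^32≡36, 4^64≡51, 4^128≡28, 4^256≡37, 4^512≡41.
Since 728 = 8 + 16 + 64 + 128 + 512 in binary, 4^728 ≡ 49·77·51·28·41 ≡ 9 (mod 83).

9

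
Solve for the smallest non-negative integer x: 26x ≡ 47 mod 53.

12

26⁻¹ ≡ 51 (mod 53) because 26·51 = 1326 = 25·53 + 1.
So x ≡ 51·47 = 2397 ≡ 12 (mod 53).
Check: 26·12 = 312 = 5·53 + 47.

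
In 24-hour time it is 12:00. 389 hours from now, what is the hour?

Dividing 389 by 24 gives quotient 16 and remainder 5.
(12 + 5) mod 24 = 17.

17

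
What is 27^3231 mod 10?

Last digits of 7^n: 7, 9, 3, 1 (period 4).
3231 leaves remainder 3 on division by 4, so 27^3231 ends in 3.

3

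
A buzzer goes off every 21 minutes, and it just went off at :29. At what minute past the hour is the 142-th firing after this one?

142·21 = 2982.
2982 − 49·60 = 42, so 2982 ≡ 42 (mod 60).
(29 + 42) mod 60 = 11.

11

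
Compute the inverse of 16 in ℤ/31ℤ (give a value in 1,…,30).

31 = 1·16 + 15
16 = 1·15 + 1
15 = 15·1 + 0
Back-substituting gives 16·2 ≡ 1 (mod 31).

2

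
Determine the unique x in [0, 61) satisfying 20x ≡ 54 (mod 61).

21

20⁻¹ ≡ 58 (mod 61) because 20·58 = 1160 = 19·61 + 1.
Multiplying both sides by 58: x ≡ 58·54 = 3132 ≡ 21 (mod 61).
Check: 20·21 = 420 = 6·61 + 54.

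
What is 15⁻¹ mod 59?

4

15·4 = 60 = 1·59 + 1, so 15⁻¹ ≡ 4 (mod 59).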